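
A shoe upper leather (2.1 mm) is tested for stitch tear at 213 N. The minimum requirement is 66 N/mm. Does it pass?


STS = 101.4 N/mm
Passes: Yes

STS = 213 / 2.1 = 101.4 N/mm
Minimum required: 66 N/mm
Passes: Yes


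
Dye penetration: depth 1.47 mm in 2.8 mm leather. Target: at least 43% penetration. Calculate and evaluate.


Penetration = 1.47 / 2.8 x 100 = 52.5%
Target: 43%
Meets target: Yes


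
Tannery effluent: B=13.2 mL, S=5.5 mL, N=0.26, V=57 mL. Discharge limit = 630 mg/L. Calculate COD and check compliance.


COD = (13.2 - 5.5) x 0.26 x 8000 / 57 = 281.0 mg/L
Limit: 630 mg/L
Compliant: Yes


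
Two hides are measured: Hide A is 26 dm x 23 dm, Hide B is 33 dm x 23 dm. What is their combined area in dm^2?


Hide A area = 26 x 23 = 598 dm^2
Hide B area = 33 x 23 = 759 dm^2
Total = 598 + 759 = 1357 dm^2


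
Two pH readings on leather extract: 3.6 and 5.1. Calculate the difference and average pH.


Difference = |3.6 - 5.1| = 1.5
Average = (3.6 + 5.1) / 2 = 4.35


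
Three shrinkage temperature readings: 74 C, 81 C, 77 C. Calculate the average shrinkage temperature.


77.3 C

Average = (74 + 81 + 77) / 3
Average = 232 / 3 = 77.3 C


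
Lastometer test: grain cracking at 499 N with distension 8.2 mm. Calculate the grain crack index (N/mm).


Grain crack index = force / distension
Index = 499 / 8.2 = 60.9 N/mm


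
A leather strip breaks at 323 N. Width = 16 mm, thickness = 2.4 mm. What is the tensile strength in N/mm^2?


8.41 N/mm^2

Cross-sectional area = 16 x 2.4 = 38.4 mm^2
Tensile strength = 323 / 38.4 = 8.41 N/mm^2


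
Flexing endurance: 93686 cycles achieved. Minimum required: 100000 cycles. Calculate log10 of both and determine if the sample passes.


Achieved: log10 = 4.97
Required: log10 = 5.00
Passes: No

log10(93686) = 4.97
log10(100000) = 5.00
Passes: No


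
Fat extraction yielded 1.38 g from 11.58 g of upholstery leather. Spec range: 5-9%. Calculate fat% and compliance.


Fat% = 1.38 / 11.58 x 100 = 11.9%
Spec range: 5-9%
Compliant: No


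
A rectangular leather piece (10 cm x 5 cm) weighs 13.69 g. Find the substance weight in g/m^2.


2738.0 g/m^2

Area = 10 x 5 = 50 cm^2
SW = 13.69 / 50 x 10000 = 2738.0 g/m^2


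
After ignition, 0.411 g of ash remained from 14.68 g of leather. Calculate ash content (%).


Ash% = 0.411 / 14.68 x 100
Ash% = 2.80%


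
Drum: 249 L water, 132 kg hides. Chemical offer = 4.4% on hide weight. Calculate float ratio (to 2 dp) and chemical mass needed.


Float ratio = 249 / 132 = 1.89
Chemical = 132 x 4.4 / 100 = 5.808 kg


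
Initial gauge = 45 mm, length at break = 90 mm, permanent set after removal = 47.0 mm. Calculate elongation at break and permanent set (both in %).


Elongation at break = (90 - 45) / 45 x 100 = 100.0%
Permanent set = (47.0 - 45) / 45 x 100 = 4.4%


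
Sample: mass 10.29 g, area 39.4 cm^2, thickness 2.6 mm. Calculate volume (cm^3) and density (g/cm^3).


Thickness in cm = 2.6 / 10 = 0.26 cm
Volume = 39.4 x 0.26 = 10.244 cm^3
Density = 10.29 / 10.244 = 1.004 g/cm^3


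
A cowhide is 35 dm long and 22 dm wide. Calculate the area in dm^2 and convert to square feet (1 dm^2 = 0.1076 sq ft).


770 dm^2
82.85 sq ft


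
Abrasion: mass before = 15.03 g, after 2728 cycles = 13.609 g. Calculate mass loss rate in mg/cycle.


Mass loss = 15.03 - 13.609 = 1.421 g
Rate = 1.421 / 2728 x 1000 = 0.521 mg/cycle


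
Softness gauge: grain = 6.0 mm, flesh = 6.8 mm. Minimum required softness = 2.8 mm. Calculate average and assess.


Average = (6.0 + 6.8) / 2 = 6.40 mm
Minimum = 2.8 mm
Meets requirement: Yes


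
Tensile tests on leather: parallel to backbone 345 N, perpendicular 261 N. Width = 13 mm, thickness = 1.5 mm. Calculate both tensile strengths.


Area = 13 x 1.5 = 19.5 mm^2
TS (parallel) = 345 / 19.5 = 17.69 N/mm^2
TS (perpendicular) = 261 / 19.5 = 13.38 N/mm^2


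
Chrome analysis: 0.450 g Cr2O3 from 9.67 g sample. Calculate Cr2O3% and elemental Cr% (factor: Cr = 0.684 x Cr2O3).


Cr2O3% = 0.450 / 9.67 x 100 = 4.65%
Cr% = 4.65 x 0.684 = 3.18%


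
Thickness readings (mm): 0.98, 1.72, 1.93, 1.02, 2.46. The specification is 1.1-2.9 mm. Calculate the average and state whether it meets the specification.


Average = 1.62 mm
Within specification: Yes


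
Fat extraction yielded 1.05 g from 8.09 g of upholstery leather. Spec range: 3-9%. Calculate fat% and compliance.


Fat% = 1.05 / 8.09 x 100 = 13.0%
Spec range: 3-9%
Compliant: No


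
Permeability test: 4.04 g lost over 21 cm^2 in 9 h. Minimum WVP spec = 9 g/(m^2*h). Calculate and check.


WVP = 213.76 g/(m^2*h)
Meets specification: Yes


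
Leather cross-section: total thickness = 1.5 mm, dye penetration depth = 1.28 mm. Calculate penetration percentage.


85.3%

Penetration% = 1.28 / 1.5 x 100
Penetration = 85.3%


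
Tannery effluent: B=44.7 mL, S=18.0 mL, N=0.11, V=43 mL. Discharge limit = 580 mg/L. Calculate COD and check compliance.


COD = (44.7 - 18.0) x 0.11 x 8000 / 43 = 546.4 mg/L
Limit: 580 mg/L
Compliant: Yes


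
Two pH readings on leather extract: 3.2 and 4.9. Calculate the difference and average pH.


Difference = 1.7
Average pH = 4.05

Difference = |3.2 - 4.9| = 1.7
Average = (3.2 + 4.9) / 2 = 4.05


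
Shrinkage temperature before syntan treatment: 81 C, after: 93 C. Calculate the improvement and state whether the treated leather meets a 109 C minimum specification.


Improvement = 12 C
Meets 109 C spec: No


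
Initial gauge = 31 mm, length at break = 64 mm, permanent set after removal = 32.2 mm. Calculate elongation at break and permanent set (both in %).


Elongation at break = 106.5%
Permanent set = 3.9%

Elongation at break = (64 - 31) / 31 x 100 = 106.5%
Permanent set = (32.2 - 31) / 31 x 100 = 3.9%


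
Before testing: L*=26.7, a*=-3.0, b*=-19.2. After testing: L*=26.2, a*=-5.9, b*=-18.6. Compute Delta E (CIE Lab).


dL = 26.2 - 26.7 = -0.5
da = -5.9 - (-3.0) = -2.9
db = -18.6 - (-19.2) = 0.6
dE = sqrt((-0.5)^2 + (-2.9)^2 + (0.6)^2) = 3.00


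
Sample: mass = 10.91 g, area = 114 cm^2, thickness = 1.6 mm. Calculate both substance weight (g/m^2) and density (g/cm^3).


SW = 10.91 / 114 x 10000 = 957.0 g/m^2
Volume = 114 x 1.6 / 10 = 18.24 cm^3
Density = 10.91 / 18.24 = 0.598 g/cm^3


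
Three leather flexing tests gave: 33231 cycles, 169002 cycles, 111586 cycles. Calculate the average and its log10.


Average = (33231 + 169002 + 111586) / 3 = 104606 cycles
log10(104606) = 5.02


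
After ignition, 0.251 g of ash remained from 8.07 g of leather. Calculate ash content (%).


3.11%

Ash% = 0.251 / 8.07 x 100
Ash% = 3.11%


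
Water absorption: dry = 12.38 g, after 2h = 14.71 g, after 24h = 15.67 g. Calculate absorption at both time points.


WA (2h) = (14.71 - 12.38) / 12.38 x 100 = 18.8%
WA (24h) = (15.67 - 12.38) / 12.38 x 100 = 26.6%


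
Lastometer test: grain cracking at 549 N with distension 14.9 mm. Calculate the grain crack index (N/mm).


Grain crack index = force / distension
Index = 549 / 14.9 = 36.8 N/mm


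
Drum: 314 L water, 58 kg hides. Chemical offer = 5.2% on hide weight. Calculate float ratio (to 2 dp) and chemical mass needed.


Float ratio = 5.41
Chemical needed = 3.016 kg


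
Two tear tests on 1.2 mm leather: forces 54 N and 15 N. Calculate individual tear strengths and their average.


Tear 1 = 45.0 N/mm
Tear 2 = 12.5 N/mm
Average = 28.8 N/mm


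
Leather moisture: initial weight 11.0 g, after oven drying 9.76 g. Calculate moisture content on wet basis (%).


11.3%


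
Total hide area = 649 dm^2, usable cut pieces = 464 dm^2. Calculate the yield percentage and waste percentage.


Yield = 464 / 649 x 100 = 71.5%
Waste = 649 - 464 = 185 dm^2
Waste% = 100 - 71.5 = 28.5%


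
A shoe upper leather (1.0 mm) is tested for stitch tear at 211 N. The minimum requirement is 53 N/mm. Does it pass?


STS = 211 / 1.0 = 211.0 N/mm
Minimum required: 53 N/mm
Passes: Yes


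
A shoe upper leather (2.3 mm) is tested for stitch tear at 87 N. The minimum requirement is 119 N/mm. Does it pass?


STS = 37.8 N/mm
Passes: No


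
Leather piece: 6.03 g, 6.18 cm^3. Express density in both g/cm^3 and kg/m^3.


0.976 g/cm^3
976 kg/m^3

Density = 6.03 / 6.18 = 0.976 g/cm^3
Convert: 0.976 x 1000 = 976 kg/m^3


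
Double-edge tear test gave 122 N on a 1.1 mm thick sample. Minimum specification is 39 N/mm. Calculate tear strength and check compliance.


Tear strength = 110.9 N/mm
Compliant: Yes

Tear strength = 122 / 1.1 = 110.9 N/mm
Required minimum = 39 N/mm
Compliant: Yes


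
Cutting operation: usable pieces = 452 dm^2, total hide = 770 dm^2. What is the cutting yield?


58.7%

Yield = usable / total x 100
Yield = 452 / 770 x 100 = 58.7%


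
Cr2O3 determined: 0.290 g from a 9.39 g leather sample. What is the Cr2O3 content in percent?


Cr2O3% = 0.290 / 9.39 x 100
Cr2O3% = 3.09%


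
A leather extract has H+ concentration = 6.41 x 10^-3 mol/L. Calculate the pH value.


pH = 2.19

pH = -log10[H+]
pH = -log10(6.41 x 10^-3) = 2.19


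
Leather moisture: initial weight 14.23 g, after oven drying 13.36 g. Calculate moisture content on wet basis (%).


Moisture = 14.23 - 13.36 = 0.87 g
MC = 0.87 / 14.23 x 100 = 6.1%


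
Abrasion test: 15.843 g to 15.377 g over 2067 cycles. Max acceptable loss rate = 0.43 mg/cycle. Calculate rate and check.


Rate = 0.225 mg/cycle
Passes: Yes


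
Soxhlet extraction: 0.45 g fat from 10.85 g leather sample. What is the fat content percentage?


4.1%

Fat content = 0.45 / 10.85 x 100
Fat = 4.1%


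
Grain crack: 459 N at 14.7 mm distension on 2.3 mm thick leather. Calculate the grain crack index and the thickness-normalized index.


Crack index = 31.2 N/mm
Normalized index = 13.6 N/mm per mm


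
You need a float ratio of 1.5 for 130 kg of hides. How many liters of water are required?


195.0 L

Water = hide weight x target ratio
Water = 130 x 1.5 = 195.0 L


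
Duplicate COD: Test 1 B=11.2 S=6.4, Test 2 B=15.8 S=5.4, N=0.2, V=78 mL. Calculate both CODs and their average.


COD1 = (11.2 - 6.4) x 0.2 x 8000 / 78 = 98.5 mg/L
COD2 = (15.8 - 5.4) x 0.2 x 8000 / 78 = 213.3 mg/L
Average = (98.5 + 213.3) / 2 = 155.9 mg/L


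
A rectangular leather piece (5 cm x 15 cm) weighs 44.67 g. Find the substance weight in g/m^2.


Area = 5 x 15 = 75 cm^2
SW = 44.67 / 75 x 10000 = 5956.0 g/m^2


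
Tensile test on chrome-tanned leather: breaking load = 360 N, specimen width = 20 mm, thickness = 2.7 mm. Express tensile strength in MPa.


Cross-section = 20 x 2.7 = 54.0 mm^2
TS = 360 / 54.0 = 6.67 MPa
(1 N/mm^2 = 1 MPa)


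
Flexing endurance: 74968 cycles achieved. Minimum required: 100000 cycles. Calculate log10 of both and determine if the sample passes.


Achieved: log10 = 4.87
Required: log10 = 5.00
Passes: No


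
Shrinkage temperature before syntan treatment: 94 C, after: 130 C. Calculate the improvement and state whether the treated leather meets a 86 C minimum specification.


Improvement = 36 C
Meets 86 C spec: Yes

Improvement = 130 - 94 = 36 C
Spec check: 130 C >= 86 C? Yes


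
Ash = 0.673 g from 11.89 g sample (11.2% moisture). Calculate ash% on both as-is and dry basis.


As-is ash% = 0.673 / 11.89 x 100 = 5.66%
Dry mass = 11.89 x (100 - 11.2) / 100 = 10.55832 g
Dry-basis ash% = 0.673 / 10.55832 x 100 = 6.37%


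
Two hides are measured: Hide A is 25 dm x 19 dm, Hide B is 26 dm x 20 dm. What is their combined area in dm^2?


Hide A area = 25 x 19 = 475 dm^2
Hide B area = 26 x 20 = 520 dm^2
Total = 475 + 520 = 995 dm^2


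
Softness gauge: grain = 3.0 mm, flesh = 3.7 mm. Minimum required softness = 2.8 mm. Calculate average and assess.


Average softness = 3.35 mm
Meets requirement: Yes


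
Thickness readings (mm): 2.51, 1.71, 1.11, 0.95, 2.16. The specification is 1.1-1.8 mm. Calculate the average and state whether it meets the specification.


Sum = 8.44
Average = 8.44 / 5 = 1.69 mm
Specification range: 1.1 to 1.8 mm
Within spec: Yes


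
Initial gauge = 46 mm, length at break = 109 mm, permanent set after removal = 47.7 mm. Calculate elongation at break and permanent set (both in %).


Elongation at break = (109 - 46) / 46 x 100 = 137.0%
Permanent set = (47.7 - 46) / 46 x 100 = 3.7%


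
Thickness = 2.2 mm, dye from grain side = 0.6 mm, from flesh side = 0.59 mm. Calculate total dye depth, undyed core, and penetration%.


Total dyed = 0.6 + 0.59 = 1.19 mm
Undyed core = 2.2 - 1.19 = 1.01 mm
Penetration = 1.19 / 2.2 x 100 = 54.1%


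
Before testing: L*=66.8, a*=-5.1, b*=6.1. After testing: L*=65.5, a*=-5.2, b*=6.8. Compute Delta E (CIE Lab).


Delta E = 1.48

dL = 65.5 - 66.8 = -1.3
da = -5.2 - (-5.1) = -0.1
db = 6.8 - 6.1 = 0.7
dE = sqrt((-1.3)^2 + (-0.1)^2 + (0.7)^2) = 1.48


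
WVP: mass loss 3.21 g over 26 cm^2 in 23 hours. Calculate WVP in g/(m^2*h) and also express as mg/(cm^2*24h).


WVP = 53.68 g/(m^2*h)
Daily rate = 128.83 mg/(cm^2*24h)


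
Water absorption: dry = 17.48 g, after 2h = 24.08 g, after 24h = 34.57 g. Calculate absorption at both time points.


WA (2h) = (24.08 - 17.48) / 17.48 x 100 = 37.8%
WA (24h) = (34.57 - 17.48) / 17.48 x 100 = 97.8%


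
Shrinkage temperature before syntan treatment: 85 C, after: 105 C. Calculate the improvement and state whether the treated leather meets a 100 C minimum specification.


Improvement = 105 - 85 = 20 C
Spec check: 105 C >= 100 C? Yes


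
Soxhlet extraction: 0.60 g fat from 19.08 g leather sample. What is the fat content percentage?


Fat content = 0.60 / 19.08 x 100
Fat = 3.1%


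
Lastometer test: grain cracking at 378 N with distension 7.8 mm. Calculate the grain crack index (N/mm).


Grain crack index = force / distension
Index = 378 / 7.8 = 48.5 N/mm


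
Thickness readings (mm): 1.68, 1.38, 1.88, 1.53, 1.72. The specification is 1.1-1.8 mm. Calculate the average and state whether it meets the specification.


Sum = 8.19
Average = 8.19 / 5 = 1.64 mm
Specification range: 1.1 to 1.8 mm
Within spec: Yes


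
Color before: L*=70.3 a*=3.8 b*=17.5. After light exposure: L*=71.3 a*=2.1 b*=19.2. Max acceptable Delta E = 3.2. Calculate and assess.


Delta E = 2.60
Passes: Yes

dL = 1.0, da = -1.7, db = 1.7
dE = sqrt((1.0)^2 + (-1.7)^2 + (1.7)^2) = 2.60
Max = 3.2
Passes: Yes


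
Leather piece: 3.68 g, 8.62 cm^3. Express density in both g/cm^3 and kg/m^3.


0.427 g/cm^3
427 kg/m^3


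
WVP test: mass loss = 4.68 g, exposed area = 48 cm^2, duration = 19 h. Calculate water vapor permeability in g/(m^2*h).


WVP = mass_loss / (area x time) x 10000
WVP = 4.68 / (48 x 19) x 10000
WVP = 4.68 / 912 x 10000 = 51.32 g/(m^2*h)


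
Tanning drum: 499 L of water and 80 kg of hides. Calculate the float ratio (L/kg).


6.2


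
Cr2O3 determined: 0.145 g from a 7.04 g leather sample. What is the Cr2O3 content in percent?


2.06%

Cr2O3% = 0.145 / 7.04 x 100
Cr2O3% = 2.06%


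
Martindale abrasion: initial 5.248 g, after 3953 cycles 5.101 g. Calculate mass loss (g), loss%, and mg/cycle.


Loss = 5.248 - 5.101 = 0.147 g
Loss% = 0.147 / 5.248 x 100 = 2.80%
Rate = 0.147 / 3953 x 1000 = 0.037 mg/cycle


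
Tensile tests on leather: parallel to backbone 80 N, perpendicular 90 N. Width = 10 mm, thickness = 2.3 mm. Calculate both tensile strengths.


Area = 10 x 2.3 = 23.0 mm^2
TS (parallel) = 80 / 23.0 = 3.48 N/mm^2
TS (perpendicular) = 90 / 23.0 = 3.91 N/mm^2


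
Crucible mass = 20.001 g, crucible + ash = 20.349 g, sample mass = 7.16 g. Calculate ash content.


Ash mass = 0.348 g
Ash content = 4.86%

Ash mass = 20.349 - 20.001 = 0.348 g
Ash% = 0.348 / 7.16 x 100 = 4.86%


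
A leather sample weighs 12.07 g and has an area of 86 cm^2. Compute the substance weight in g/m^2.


Substance weight = mass / area x 10000
SW = 12.07 / 86 x 10000
SW = 1403.5 g/m^2


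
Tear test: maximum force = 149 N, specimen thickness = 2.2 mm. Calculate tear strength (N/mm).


67.7 N/mm

Tear strength = force / thickness
Tear = 149 / 2.2 = 67.7 N/mm


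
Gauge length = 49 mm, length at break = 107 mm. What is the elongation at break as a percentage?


Extension = 107 - 49 = 58 mm
Elongation = 58 / 49 x 100 = 118.4%


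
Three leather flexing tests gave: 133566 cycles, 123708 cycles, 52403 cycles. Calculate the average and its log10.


Average = 103226 cycles
log10 = 5.01


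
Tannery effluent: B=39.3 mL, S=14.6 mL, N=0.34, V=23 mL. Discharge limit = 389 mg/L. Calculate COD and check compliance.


COD = (39.3 - 14.6) x 0.34 x 8000 / 23 = 2921.0 mg/L
Limit: 389 mg/L
Compliant: No


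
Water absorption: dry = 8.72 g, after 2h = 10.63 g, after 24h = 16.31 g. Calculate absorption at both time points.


WA (2h) = (10.63 - 8.72) / 8.72 x 100 = 21.9%
WA (24h) = (16.31 - 8.72) / 8.72 x 100 = 87.0%


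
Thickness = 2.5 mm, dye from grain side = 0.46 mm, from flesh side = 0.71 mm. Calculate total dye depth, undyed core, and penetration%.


Total dyed = 1.17 mm
Undyed core = 1.33 mm
Penetration = 46.8%

Total dyed = 0.46 + 0.71 = 1.17 mm
Undyed core = 2.5 - 1.17 = 1.33 mm
Penetration = 1.17 / 2.5 x 100 = 46.8%


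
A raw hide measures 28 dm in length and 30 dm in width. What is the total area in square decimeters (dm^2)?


Area = length x width
Area = 28 x 30 = 840 dm^2


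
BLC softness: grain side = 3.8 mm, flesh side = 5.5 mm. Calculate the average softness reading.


Average = (3.8 + 5.5) / 2
Average = 4.65 mm


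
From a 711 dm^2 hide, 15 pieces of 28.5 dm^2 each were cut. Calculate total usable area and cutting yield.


Total usable = 15 x 28.5 = 427.5 dm^2
Yield = 427.5 / 711 x 100 = 60.1%


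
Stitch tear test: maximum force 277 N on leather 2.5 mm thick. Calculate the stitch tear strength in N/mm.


110.8 N/mm

Stitch tear strength = force / thickness
STS = 277 / 2.5 = 110.8 N/mm


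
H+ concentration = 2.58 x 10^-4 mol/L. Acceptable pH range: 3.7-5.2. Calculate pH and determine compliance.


pH = 3.59
Compliant: No

pH = -log10(2.58 x 10^-4) = 3.59
Range: 3.7 to 5.2
Compliant: No


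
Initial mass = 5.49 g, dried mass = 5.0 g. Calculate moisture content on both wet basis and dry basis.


Wet basis = 8.9%
Dry basis = 9.8%


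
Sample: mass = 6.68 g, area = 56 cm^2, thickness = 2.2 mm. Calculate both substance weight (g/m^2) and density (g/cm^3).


SW = 6.68 / 56 x 10000 = 1192.9 g/m^2
Volume = 56 x 2.2 / 10 = 12.32 cm^3
Density = 6.68 / 12.32 = 0.542 g/cm^3


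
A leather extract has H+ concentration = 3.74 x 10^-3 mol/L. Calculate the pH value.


pH = 2.43

pH = -log10[H+]
pH = -log10(3.74 x 10^-3) = 2.43


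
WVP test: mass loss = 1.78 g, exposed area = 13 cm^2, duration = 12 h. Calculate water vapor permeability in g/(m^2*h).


114.10 g/(m^2*h)

WVP = mass_loss / (area x time) x 10000
WVP = 1.78 / (13 x 12) x 10000
WVP = 1.78 / 156 x 10000 = 114.10 g/(m^2*h)


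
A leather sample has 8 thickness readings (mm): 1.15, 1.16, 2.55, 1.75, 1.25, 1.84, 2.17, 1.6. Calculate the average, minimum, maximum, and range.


Average = 1.68 mm
Min = 1.15 mm
Max = 2.55 mm
Range = 1.40 mm

Sum = 13.47
Average = 13.47 / 8 = 1.68 mm
Minimum = 1.15 mm
Maximum = 2.55 mm
Range = 2.55 - 1.15 = 1.40 mm


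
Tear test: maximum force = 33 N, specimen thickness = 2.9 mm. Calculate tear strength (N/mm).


Tear strength = force / thickness
Tear = 33 / 2.9 = 11.4 N/mm


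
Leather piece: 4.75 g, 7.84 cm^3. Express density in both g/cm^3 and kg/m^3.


Density = 4.75 / 7.84 = 0.606 g/cm^3
Convert: 0.606 x 1000 = 606 kg/m^3


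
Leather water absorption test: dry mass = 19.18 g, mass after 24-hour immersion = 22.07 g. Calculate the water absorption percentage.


Water absorbed = 22.07 - 19.18 = 2.89 g
WA% = 2.89 / 19.18 x 100 = 15.1%


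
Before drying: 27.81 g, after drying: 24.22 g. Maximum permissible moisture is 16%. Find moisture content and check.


MC = (27.81 - 24.22) / 27.81 x 100 = 12.9%
Maximum: 16%
Acceptable: Yes


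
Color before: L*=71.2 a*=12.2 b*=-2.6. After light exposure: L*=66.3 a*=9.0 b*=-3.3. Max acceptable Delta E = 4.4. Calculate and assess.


Delta E = 5.89
Passes: No


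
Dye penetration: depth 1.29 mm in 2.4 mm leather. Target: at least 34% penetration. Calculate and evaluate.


Penetration = 53.8%
Meets target: Yes

Penetration = 1.29 / 2.4 x 100 = 53.8%
Target: 34%
Meets target: Yes


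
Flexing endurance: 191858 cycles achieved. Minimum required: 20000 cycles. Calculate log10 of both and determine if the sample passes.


Achieved: log10 = 5.28
Required: log10 = 4.30
Passes: Yes


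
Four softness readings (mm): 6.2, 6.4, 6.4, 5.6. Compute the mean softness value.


6.15 mm

Sum = 6.2 + 6.4 + 6.4 + 5.6
Mean = 24.6 / 4 = 6.15 mm


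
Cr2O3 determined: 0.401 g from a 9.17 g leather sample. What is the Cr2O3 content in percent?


Cr2O3% = 0.401 / 9.17 x 100
Cr2O3% = 4.37%


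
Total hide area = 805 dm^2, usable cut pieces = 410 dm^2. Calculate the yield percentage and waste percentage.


Yield = 50.9%
Waste = 49.1%

Yield = 410 / 805 x 100 = 50.9%
Waste = 805 - 410 = 395 dm^2
Waste% = 100 - 50.9 = 49.1%


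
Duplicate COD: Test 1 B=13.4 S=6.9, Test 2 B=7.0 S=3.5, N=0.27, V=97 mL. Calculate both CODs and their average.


COD1 = 144.7 mg/L
COD2 = 77.9 mg/L
Average = 111.3 mg/L


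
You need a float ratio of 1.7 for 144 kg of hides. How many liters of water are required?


Water = hide weight x target ratio
Water = 144 x 1.7 = 244.8 L


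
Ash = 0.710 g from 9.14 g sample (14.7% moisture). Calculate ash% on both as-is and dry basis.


As-is ash = 7.77%
Dry-basis ash = 9.11%

As-is ash% = 0.710 / 9.14 x 100 = 7.77%
Dry mass = 9.14 x (100 - 14.7) / 100 = 7.79642 g
Dry-basis ash% = 0.710 / 7.79642 x 100 = 9.11%


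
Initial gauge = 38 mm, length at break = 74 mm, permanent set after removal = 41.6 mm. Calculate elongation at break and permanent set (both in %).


Elongation at break = 94.7%
Permanent set = 9.5%


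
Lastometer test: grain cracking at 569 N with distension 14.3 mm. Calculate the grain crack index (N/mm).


Grain crack index = force / distension
Index = 569 / 14.3 = 39.8 N/mm


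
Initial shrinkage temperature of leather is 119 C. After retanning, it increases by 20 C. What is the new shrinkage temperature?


139 C


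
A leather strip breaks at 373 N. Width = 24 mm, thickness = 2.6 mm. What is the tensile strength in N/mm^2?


Cross-sectional area = 24 x 2.6 = 62.4 mm^2
Tensile strength = 373 / 62.4 = 5.98 N/mm^2


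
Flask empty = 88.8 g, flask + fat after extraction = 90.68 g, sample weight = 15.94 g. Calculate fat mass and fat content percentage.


Fat mass = 1.88 g
Fat content = 11.8%


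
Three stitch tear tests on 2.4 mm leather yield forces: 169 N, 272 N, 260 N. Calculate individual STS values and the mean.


STS1 = 70.4 N/mm
STS2 = 113.3 N/mm
STS3 = 108.3 N/mm
Mean = 97.3 N/mm

STS1 = 169 / 2.4 = 70.4 N/mm
STS2 = 272 / 2.4 = 113.3 N/mm
STS3 = 260 / 2.4 = 108.3 N/mm
Mean = (70.4 + 113.3 + 108.3) / 3 = 97.3 N/mm


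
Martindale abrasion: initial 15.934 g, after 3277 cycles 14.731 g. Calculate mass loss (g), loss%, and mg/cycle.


Loss = 15.934 - 14.731 = 1.203 g
Loss% = 1.203 / 15.934 x 100 = 7.55%
Rate = 1.203 / 3277 x 1000 = 0.367 mg/cycle


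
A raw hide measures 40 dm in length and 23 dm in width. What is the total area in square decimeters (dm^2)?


Area = length x width
Area = 40 x 23 = 920 dm^2


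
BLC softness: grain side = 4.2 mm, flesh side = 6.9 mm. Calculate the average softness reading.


Average = (4.2 + 6.9) / 2
Average = 5.55 mm


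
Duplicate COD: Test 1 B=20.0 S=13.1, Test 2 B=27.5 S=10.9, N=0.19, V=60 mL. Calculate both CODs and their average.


COD1 = (20.0 - 13.1) x 0.19 x 8000 / 60 = 174.8 mg/L
COD2 = (27.5 - 10.9) x 0.19 x 8000 / 60 = 420.5 mg/L
Average = (174.8 + 420.5) / 2 = 297.7 mg/L


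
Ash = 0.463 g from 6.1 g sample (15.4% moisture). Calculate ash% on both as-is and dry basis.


As-is ash = 7.59%
Dry-basis ash = 8.97%

As-is ash% = 0.463 / 6.1 x 100 = 7.59%
Dry mass = 6.1 x (100 - 15.4) / 100 = 5.1606 g
Dry-basis ash% = 0.463 / 5.1606 x 100 = 8.97%


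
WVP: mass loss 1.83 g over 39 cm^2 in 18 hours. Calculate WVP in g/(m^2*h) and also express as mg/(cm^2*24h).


WVP = 26.07 g/(m^2*h)
Daily rate = 62.56 mg/(cm^2*24h)


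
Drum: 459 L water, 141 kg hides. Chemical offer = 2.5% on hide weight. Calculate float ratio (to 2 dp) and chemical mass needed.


Float ratio = 3.26
Chemical needed = 3.525 kg

Float ratio = 459 / 141 = 3.26
Chemical = 141 x 2.5 / 100 = 3.525 kg


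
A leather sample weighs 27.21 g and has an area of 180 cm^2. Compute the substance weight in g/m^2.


Substance weight = mass / area x 10000
SW = 27.21 / 180 x 10000
SW = 1511.7 g/m^2


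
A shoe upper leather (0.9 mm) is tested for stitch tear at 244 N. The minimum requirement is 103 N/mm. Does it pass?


STS = 271.1 N/mm
Passes: Yes

STS = 244 / 0.9 = 271.1 N/mm
Minimum required: 103 N/mm
Passes: Yes


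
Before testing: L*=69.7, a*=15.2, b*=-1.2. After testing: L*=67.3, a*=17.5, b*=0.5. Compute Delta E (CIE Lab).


Delta E = 3.73

dL = 67.3 - 69.7 = -2.4
da = 17.5 - 15.2 = 2.3
db = 0.5 - (-1.2) = 1.7
dE = sqrt((-2.4)^2 + (2.3)^2 + (1.7)^2) = 3.73


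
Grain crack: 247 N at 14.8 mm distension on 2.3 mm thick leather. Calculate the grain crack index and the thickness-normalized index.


Crack index = 16.7 N/mm
Normalized index = 7.3 N/mm per mm

Crack index = 247 / 14.8 = 16.7 N/mm
Normalized = 16.7 / 2.3 = 7.3 N/mm per mm


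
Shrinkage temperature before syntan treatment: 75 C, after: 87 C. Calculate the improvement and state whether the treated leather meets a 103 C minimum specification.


Improvement = 87 - 75 = 12 C
Spec check: 87 C >= 103 C? No


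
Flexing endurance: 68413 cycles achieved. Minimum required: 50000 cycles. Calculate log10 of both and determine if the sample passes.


log10(68413) = 4.84
log10(50000) = 4.70
Passes: Yes


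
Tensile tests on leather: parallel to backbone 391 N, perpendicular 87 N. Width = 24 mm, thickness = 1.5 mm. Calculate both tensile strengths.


Area = 24 x 1.5 = 36.0 mm^2
TS (parallel) = 391 / 36.0 = 10.86 N/mm^2
TS (perpendicular) = 87 / 36.0 = 2.42 N/mm^2


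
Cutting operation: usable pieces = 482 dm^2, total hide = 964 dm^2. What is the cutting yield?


50.0%

Yield = usable / total x 100
Yield = 482 / 964 x 100 = 50.0%


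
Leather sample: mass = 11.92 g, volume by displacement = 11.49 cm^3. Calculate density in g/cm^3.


Density = mass / volume
Density = 11.92 / 11.49 = 1.037 g/cm^3


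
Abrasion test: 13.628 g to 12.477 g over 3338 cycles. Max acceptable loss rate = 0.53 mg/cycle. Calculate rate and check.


Loss = 13.628 - 12.477 = 1.151 g
Rate = 1.151 g / 3338 cycles x 1000 = 0.345 mg/cycle
Max = 0.53 mg/cycle
Passes: Yes


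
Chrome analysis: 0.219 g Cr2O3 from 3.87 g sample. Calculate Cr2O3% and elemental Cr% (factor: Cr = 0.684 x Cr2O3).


Cr2O3 = 5.66%
Cr = 3.87%

Cr2O3% = 0.219 / 3.87 x 100 = 5.66%
Cr% = 5.66 x 0.684 = 3.87%


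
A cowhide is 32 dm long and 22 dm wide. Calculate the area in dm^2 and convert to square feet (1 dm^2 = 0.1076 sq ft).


Area = 32 x 22 = 704 dm^2
Conversion: 704 x 0.1076 = 75.75 sq ft


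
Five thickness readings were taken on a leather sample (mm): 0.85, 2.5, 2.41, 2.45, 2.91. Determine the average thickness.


Sum = 0.85 + 2.5 + 2.41 + 2.45 + 2.91 = 11.12
Average = 11.12 / 5 = 2.22 mm


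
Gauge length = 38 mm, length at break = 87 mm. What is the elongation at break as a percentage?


128.9%

Extension = 87 - 38 = 49 mm
Elongation = 49 / 38 x 100 = 128.9%


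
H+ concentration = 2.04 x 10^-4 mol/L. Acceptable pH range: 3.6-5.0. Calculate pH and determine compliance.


pH = 3.69
Compliant: Yes


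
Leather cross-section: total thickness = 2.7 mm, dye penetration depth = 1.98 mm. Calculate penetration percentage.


Penetration% = 1.98 / 2.7 x 100
Penetration = 73.3%


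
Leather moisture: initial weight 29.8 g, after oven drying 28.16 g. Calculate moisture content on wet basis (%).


5.5%

Moisture = 29.8 - 28.16 = 1.64 g
MC = 1.64 / 29.8 x 100 = 5.5%


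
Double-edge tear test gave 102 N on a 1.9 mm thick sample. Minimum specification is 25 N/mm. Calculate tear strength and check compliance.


Tear strength = 102 / 1.9 = 53.7 N/mm
Required minimum = 25 N/mm
Compliant: Yes


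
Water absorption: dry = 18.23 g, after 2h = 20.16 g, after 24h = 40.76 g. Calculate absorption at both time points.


2h absorption = 10.6%
24h absorption = 123.6%

WA (2h) = (20.16 - 18.23) / 18.23 x 100 = 10.6%
WA (24h) = (40.76 - 18.23) / 18.23 x 100 = 123.6%


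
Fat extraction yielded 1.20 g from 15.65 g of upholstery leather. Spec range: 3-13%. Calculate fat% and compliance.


Fat content = 7.7%
Compliant: Yes

Fat% = 1.20 / 15.65 x 100 = 7.7%
Spec range: 3-13%
Compliant: Yes


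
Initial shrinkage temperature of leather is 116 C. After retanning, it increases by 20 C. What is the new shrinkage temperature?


New Ts = 116 + 20 = 136 C


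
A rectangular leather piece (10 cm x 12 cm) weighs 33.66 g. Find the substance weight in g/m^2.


Area = 10 x 12 = 120 cm^2
SW = 33.66 / 120 x 10000 = 2805.0 g/m^2


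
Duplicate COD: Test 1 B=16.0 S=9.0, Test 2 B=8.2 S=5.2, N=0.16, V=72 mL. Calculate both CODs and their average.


COD1 = 124.4 mg/L
COD2 = 53.3 mg/L
Average = 88.9 mg/L

COD1 = (16.0 - 9.0) x 0.16 x 8000 / 72 = 124.4 mg/L
COD2 = (8.2 - 5.2) x 0.16 x 8000 / 72 = 53.3 mg/L
Average = (124.4 + 53.3) / 2 = 88.9 mg/L


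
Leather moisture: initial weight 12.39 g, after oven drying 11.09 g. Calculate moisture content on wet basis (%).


10.5%

Moisture = 12.39 - 11.09 = 1.30 g
MC = 1.30 / 12.39 x 100 = 10.5%


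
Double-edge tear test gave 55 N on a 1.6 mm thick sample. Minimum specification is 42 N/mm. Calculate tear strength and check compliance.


Tear strength = 34.4 N/mm
Compliant: No

Tear strength = 55 / 1.6 = 34.4 N/mm
Required minimum = 42 N/mm
Compliant: No


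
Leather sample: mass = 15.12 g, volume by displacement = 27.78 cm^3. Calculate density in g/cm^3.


Density = mass / volume
Density = 15.12 / 27.78 = 0.544 g/cm^3


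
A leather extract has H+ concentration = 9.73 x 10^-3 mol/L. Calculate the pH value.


pH = -log10[H+]
pH = -log10(9.73 x 10^-3) = 2.01


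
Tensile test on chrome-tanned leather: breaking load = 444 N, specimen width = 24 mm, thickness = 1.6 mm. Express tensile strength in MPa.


Cross-section = 24 x 1.6 = 38.4 mm^2
TS = 444 / 38.4 = 11.56 MPa
(1 N/mm^2 = 1 MPa)


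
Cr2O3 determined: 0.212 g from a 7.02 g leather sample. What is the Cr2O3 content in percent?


Cr2O3% = 0.212 / 7.02 x 100
Cr2O3% = 3.02%


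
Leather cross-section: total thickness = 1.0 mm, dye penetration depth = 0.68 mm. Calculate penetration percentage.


68.0%

Penetration% = 0.68 / 1.0 x 100
Penetration = 68.0%


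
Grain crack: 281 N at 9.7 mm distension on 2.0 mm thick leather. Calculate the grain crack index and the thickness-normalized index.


Crack index = 281 / 9.7 = 29.0 N/mm
Normalized = 29.0 / 2.0 = 14.5 N/mm per mm


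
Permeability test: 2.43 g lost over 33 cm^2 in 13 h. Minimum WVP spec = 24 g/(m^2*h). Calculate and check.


WVP = 2.43 / (33 x 13) x 10000 = 56.64 g/(m^2*h)
Minimum: 24 g/(m^2*h)
Meets spec: Yes


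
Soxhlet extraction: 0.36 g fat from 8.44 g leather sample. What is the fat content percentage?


4.3%

Fat content = 0.36 / 8.44 x 100
Fat = 4.3%


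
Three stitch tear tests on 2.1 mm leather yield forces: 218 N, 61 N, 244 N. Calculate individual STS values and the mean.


STS1 = 218 / 2.1 = 103.8 N/mm
STS2 = 61 / 2.1 = 29.0 N/mm
STS3 = 244 / 2.1 = 116.2 N/mm
Mean = (103.8 + 29.0 + 116.2) / 3 = 83.0 N/mm


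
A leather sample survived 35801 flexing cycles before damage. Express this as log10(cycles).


log10(35801) = 4.55


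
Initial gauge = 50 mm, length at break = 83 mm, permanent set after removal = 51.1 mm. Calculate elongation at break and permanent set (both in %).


Elongation at break = 66.0%
Permanent set = 2.2%

Elongation at break = (83 - 50) / 50 x 100 = 66.0%
Permanent set = (51.1 - 50) / 50 x 100 = 2.2%


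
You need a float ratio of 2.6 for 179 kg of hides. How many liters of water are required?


465.4 L

Water = hide weight x target ratio
Water = 179 x 2.6 = 465.4 L


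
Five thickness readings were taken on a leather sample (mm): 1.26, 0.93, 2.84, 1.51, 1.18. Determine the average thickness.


Sum = 1.26 + 0.93 + 2.84 + 1.51 + 1.18 = 7.72
Average = 7.72 / 5 = 1.54 mm


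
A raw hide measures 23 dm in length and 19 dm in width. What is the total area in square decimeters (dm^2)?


437 dm^2


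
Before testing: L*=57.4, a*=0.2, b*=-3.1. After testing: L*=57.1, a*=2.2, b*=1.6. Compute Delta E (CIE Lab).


dL = 57.1 - 57.4 = -0.3
da = 2.2 - 0.2 = 2.0
db = 1.6 - (-3.1) = 4.7
dE = sqrt((-0.3)^2 + (2.0)^2 + (4.7)^2) = 5.12


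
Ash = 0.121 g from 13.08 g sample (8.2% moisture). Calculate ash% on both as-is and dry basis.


As-is ash = 0.93%
Dry-basis ash = 1.01%


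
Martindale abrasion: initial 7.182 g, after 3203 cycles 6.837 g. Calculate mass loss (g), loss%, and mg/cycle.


Loss = 7.182 - 6.837 = 0.345 g
Loss% = 0.345 / 7.182 x 100 = 4.80%
Rate = 0.345 / 3203 x 1000 = 0.108 mg/cycle


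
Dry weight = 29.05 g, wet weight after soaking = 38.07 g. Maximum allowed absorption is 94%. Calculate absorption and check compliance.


Absorption = 31.0%
Compliant: Yes


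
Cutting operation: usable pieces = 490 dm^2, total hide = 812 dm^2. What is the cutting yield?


Yield = usable / total x 100
Yield = 490 / 812 x 100 = 60.3%


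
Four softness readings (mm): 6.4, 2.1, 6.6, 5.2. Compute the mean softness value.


Sum = 6.4 + 2.1 + 6.6 + 5.2
Mean = 20.3 / 4 = 5.08 mm


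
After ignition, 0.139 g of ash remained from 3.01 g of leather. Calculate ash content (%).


4.62%


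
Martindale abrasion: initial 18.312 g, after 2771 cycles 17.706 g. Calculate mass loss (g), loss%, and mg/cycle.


Mass loss = 0.606 g
Loss = 3.31%
Rate = 0.219 mg/cycle

Loss = 18.312 - 17.706 = 0.606 g
Loss% = 0.606 / 18.312 x 100 = 3.31%
Rate = 0.606 / 2771 x 1000 = 0.219 mg/cycle


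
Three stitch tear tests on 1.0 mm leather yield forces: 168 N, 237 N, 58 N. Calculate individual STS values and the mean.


STS1 = 168 / 1.0 = 168.0 N/mm
STS2 = 237 / 1.0 = 237.0 N/mm
STS3 = 58 / 1.0 = 58.0 N/mm
Mean = (168.0 + 237.0 + 58.0) / 3 = 154.3 N/mm


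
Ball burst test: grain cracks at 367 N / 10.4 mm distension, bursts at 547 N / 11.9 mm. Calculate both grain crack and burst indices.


Crack index = 35.3 N/mm
Burst index = 46.0 N/mm

Crack index = 367 / 10.4 = 35.3 N/mm
Burst index = 547 / 11.9 = 46.0 N/mm


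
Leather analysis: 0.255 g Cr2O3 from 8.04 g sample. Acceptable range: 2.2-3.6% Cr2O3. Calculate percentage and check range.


Cr2O3 = 3.17%
Within range: Yes


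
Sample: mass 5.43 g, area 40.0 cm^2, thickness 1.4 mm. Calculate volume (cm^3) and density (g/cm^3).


Thickness in cm = 1.4 / 10 = 0.14 cm
Volume = 40.0 x 0.14 = 5.600 cm^3
Density = 5.43 / 5.600 = 0.970 g/cm^3


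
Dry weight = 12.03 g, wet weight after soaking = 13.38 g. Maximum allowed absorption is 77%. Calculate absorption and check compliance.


Absorption = 11.2%
Compliant: Yes

WA = (13.38 - 12.03) / 12.03 x 100 = 11.2%
Maximum allowed: 77%
Compliant: Yes


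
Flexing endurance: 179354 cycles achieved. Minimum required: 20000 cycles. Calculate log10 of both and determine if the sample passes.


log10(179354) = 5.25
log10(20000) = 4.30
Passes: Yes


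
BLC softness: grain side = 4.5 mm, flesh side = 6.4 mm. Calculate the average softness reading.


5.45 mm


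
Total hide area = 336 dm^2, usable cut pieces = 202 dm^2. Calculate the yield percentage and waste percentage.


Yield = 60.1%
Waste = 39.9%


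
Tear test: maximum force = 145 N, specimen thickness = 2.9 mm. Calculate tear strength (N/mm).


Tear strength = force / thickness
Tear = 145 / 2.9 = 50.0 N/mm


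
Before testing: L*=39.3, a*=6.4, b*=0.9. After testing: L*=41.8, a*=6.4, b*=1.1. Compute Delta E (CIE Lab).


dL = 41.8 - 39.3 = 2.5
da = 6.4 - 6.4 = 0.0
db = 1.1 - 0.9 = 0.2
dE = sqrt((2.5)^2 + (0.0)^2 + (0.2)^2) = 2.51


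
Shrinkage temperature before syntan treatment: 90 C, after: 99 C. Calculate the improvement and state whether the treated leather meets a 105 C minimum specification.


Improvement = 9 C
Meets 105 C spec: No

Improvement = 99 - 90 = 9 C
Spec check: 99 C >= 105 C? No


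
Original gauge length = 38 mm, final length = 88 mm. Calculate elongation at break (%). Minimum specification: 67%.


Extension = 88 - 38 = 50 mm
Elongation = 50 / 38 x 100 = 131.6%
Minimum required: 67%
Meets specification: Yes


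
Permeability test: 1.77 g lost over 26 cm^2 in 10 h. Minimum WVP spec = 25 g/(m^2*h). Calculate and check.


WVP = 1.77 / (26 x 10) x 10000 = 68.08 g/(m^2*h)
Minimum: 25 g/(m^2*h)
Meets spec: Yes


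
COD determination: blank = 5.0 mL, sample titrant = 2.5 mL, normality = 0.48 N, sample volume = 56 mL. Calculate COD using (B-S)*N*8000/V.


171.4 mg/L

COD = (5.0 - 2.5) x 0.48 x 8000 / 56
COD = 2.5 x 0.48 x 8000 / 56
COD = 171.4 mg/L


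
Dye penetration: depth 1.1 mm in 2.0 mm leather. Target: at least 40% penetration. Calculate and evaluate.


Penetration = 55.0%
Meets target: Yes

Penetration = 1.1 / 2.0 x 100 = 55.0%
Target: 40%
Meets target: Yes


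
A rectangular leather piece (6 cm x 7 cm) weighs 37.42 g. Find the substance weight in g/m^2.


Area = 6 x 7 = 42 cm^2
SW = 37.42 / 42 x 10000 = 8909.5 g/m^2


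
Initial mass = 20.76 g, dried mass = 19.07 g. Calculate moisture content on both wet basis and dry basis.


Moisture lost = 20.76 - 19.07 = 1.69 g
Wet basis MC = 1.69 / 20.76 x 100 = 8.1%
Dry basis MC = 1.69 / 19.07 x 100 = 8.9%


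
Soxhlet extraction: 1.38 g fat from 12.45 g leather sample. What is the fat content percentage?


11.1%


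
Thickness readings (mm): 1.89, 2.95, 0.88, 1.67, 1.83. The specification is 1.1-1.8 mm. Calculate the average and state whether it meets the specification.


Sum = 9.22
Average = 9.22 / 5 = 1.84 mm
Specification range: 1.1 to 1.8 mm
Within spec: No


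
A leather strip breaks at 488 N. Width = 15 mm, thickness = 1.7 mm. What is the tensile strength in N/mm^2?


Cross-sectional area = 15 x 1.7 = 25.5 mm^2
Tensile strength = 488 / 25.5 = 19.14 N/mm^2


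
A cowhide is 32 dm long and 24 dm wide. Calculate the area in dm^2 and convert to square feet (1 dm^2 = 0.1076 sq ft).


Area = 32 x 24 = 768 dm^2
Conversion: 768 x 0.1076 = 82.64 sq ft


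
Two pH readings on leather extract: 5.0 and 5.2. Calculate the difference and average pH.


Difference = |5.0 - 5.2| = 0.2
Average = (5.0 + 5.2) / 2 = 5.10


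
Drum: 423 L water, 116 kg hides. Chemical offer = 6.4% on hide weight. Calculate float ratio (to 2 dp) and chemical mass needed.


Float ratio = 3.65
Chemical needed = 7.424 kg


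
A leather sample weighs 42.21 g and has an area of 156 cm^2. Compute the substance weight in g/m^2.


2705.8 g/m^2


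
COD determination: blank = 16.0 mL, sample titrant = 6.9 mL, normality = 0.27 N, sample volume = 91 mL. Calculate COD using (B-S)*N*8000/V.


COD = (16.0 - 6.9) x 0.27 x 8000 / 91
COD = 9.1 x 0.27 x 8000 / 91
COD = 216.0 mg/L


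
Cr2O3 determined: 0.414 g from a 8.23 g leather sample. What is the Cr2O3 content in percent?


5.03%
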